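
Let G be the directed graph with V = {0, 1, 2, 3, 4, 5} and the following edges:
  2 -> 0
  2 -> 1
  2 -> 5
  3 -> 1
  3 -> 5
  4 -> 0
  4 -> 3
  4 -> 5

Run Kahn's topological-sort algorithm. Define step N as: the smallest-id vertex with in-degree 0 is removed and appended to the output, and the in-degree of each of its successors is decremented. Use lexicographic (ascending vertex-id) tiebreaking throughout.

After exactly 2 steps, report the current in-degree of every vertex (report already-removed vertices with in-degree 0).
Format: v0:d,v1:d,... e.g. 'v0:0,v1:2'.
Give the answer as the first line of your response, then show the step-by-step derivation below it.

v0:0,v1:1,v2:0,v3:0,v4:0,v5:1

step 1: output 2; order=[2]; indeg=(1,1,0,1,0,2)
step 2: output 4; order=[2,4]; indeg=(0,1,0,0,0,1)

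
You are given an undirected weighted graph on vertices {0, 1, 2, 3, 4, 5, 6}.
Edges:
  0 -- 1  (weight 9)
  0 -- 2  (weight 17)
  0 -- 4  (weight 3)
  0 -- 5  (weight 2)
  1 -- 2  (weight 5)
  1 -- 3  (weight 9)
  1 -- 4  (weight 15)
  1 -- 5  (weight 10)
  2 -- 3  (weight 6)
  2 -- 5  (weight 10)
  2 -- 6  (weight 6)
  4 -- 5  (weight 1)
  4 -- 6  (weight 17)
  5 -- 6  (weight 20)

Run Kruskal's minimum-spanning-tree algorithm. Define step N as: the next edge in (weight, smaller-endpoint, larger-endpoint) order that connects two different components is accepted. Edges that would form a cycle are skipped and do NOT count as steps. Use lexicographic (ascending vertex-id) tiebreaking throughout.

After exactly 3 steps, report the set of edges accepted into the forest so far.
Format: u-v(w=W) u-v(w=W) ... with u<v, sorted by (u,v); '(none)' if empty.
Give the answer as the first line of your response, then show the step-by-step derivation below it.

0-5(w=2) 1-2(w=5) 4-5(w=1)

step 1: add edge 4-5 (w=1); MST = {4-5(w=1)}
step 2: add edge 0-5 (w=2); MST = {0-5(w=2) 4-5(w=1)}
step 3: add edge 1-2 (w=5); MST = {0-5(w=2) 1-2(w=5) 4-5(w=1)}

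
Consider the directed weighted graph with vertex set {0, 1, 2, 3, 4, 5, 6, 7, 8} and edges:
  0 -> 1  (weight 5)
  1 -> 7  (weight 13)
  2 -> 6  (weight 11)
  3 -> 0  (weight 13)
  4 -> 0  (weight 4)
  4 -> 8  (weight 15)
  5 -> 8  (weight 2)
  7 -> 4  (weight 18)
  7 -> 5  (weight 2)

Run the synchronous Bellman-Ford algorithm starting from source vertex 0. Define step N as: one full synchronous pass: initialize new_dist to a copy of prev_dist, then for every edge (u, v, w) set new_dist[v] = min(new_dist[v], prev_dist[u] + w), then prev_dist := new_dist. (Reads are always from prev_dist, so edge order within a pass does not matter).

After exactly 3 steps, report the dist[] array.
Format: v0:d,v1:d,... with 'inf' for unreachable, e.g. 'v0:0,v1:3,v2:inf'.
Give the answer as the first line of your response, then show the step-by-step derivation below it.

v0:0,v1:5,v2:inf,v3:inf,v4:36,v5:20,v6:inf,v7:18,v8:inf

step 1: dist = v0:0,v1:5,v2:inf,v3:inf,v4:inf,v5:inf,v6:inf,v7:inf,v8:inf
step 2: dist = v0:0,v1:5,v2:inf,v3:inf,v4:inf,v5:inf,v6:inf,v7:18,v8:inf
step 3: dist = v0:0,v1:5,v2:inf,v3:inf,v4:36,v5:20,v6:inf,v7:18,v8:inf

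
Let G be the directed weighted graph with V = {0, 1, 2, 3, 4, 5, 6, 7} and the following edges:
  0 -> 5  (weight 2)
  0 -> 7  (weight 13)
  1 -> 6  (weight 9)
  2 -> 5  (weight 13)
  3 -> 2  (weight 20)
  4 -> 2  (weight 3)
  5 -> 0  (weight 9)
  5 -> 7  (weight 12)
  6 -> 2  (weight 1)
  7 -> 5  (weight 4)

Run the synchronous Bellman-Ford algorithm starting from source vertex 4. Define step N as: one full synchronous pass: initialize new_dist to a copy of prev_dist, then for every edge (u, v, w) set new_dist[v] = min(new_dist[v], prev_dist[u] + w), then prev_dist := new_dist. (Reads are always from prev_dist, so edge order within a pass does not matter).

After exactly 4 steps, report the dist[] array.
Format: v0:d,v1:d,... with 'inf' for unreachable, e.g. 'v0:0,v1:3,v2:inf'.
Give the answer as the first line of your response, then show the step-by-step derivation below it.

v0:25,v1:inf,v2:3,v3:inf,v4:0,v5:16,v6:inf,v7:28

step 1: dist = v0:inf,v1:inf,v2:3,v3:inf,v4:0,v5:inf,v6:inf,v7:inf
step 2: dist = v0:inf,v1:inf,v2:3,v3:inf,v4:0,v5:16,v6:inf,v7:inf
step 3: dist = v0:25,v1:inf,v2:3,v3:inf,v4:0,v5:16,v6:inf,v7:28
step 4: dist = v0:25,v1:inf,v2:3,v3:inf,v4:0,v5:16,v6:inf,v7:28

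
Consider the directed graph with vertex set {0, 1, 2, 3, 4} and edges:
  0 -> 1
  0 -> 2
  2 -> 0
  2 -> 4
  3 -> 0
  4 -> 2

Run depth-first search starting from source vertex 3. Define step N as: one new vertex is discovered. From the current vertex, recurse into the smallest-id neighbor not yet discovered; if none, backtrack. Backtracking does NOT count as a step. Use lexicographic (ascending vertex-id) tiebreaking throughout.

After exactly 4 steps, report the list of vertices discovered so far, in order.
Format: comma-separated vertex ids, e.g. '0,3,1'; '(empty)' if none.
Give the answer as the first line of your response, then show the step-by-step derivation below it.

3,0,1,2

step 1: discover 3; path=3; order=3
step 2: discover 0; path=3>0; order=3,0
step 3: discover 1; path=3>0>1; order=3,0,1
step 4: discover 2; path=3>0>2; order=3,0,1,2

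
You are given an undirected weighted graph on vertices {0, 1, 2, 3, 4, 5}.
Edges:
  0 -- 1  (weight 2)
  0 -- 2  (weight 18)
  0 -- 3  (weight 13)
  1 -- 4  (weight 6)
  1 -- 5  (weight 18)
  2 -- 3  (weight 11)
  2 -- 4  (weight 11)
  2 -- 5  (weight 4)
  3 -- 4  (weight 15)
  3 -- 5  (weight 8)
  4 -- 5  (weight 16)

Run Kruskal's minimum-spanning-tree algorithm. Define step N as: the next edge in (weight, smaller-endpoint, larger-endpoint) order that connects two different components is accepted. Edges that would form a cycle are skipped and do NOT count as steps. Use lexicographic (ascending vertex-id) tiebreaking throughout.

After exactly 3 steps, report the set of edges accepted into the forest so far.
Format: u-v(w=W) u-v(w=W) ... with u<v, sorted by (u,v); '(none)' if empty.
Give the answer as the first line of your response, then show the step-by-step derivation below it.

0-1(w=2) 1-4(w=6) 2-5(w=4)

step 1: add edge 0-1 (w=2); MST = {0-1(w=2)}
step 2: add edge 2-5 (w=4); MST = {0-1(w=2) 2-5(w=4)}
step 3: add edge 1-4 (w=6); MST = {0-1(w=2) 1-4(w=6) 2-5(w=4)}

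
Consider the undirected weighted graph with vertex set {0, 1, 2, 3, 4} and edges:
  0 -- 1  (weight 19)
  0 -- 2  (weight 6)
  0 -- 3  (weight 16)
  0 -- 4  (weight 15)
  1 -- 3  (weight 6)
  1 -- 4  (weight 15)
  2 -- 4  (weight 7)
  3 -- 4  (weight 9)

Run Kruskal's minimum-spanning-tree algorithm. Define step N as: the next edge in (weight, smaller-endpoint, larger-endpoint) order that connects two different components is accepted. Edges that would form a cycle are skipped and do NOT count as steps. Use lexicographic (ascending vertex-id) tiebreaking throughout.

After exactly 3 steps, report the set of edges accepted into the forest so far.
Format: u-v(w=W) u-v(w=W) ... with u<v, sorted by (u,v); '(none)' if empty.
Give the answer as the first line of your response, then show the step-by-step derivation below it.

0-2(w=6) 1-3(w=6) 2-4(w=7)

step 1: add edge 0-2 (w=6); MST = {0-2(w=6)}
step 2: add edge 1-3 (w=6); MST = {0-2(w=6) 1-3(w=6)}
step 3: add edge 2-4 (w=7); MST = {0-2(w=6) 1-3(w=6) 2-4(w=7)}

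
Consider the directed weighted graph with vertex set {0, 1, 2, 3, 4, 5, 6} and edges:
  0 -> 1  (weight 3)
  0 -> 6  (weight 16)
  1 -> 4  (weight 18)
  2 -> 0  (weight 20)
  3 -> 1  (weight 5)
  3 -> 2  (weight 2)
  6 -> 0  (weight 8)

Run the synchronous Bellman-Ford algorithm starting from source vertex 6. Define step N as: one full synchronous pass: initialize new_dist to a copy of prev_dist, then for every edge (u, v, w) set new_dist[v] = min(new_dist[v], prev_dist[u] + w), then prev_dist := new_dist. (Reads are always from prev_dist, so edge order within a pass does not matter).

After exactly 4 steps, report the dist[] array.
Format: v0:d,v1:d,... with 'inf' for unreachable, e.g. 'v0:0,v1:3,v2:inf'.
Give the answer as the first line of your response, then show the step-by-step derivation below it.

v0:8,v1:11,v2:inf,v3:inf,v4:29,v5:inf,v6:0

step 1: dist = v0:8,v1:inf,v2:inf,v3:inf,v4:inf,v5:inf,v6:0
step 2: dist = v0:8,v1:11,v2:inf,v3:inf,v4:inf,v5:inf,v6:0
step 3: dist = v0:8,v1:11,v2:inf,v3:inf,v4:29,v5:inf,v6:0
step 4: dist = v0:8,v1:11,v2:inf,v3:inf,v4:29,v5:inf,v6:0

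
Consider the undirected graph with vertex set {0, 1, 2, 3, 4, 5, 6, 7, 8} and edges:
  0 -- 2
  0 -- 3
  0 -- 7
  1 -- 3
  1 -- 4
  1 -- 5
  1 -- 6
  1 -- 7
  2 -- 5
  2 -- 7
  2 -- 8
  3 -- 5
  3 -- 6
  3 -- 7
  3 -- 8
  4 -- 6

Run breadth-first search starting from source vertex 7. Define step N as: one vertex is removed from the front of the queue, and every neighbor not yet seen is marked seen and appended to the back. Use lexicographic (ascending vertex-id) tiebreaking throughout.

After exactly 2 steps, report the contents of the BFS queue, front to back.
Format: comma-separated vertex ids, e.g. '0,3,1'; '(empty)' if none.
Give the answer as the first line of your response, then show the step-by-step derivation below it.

1,2,3

step 1: dequeue 7; queue=[0,1,2,3]; order=7
step 2: dequeue 0; queue=[1,2,3]; order=7,0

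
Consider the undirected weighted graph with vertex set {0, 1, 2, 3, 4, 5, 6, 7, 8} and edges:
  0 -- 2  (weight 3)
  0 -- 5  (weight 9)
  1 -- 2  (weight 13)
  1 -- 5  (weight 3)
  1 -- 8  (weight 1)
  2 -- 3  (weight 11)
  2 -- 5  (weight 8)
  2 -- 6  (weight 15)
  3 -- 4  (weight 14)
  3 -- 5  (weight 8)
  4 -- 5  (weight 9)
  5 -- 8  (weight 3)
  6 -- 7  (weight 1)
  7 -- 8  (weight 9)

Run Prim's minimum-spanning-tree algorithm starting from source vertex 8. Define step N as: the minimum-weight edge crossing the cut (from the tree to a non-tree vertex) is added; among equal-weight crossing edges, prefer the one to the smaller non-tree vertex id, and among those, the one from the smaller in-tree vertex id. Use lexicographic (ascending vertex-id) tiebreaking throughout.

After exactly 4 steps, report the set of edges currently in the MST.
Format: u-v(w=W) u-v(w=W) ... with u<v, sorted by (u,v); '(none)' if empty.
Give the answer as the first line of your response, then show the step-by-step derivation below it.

0-2(w=3) 1-5(w=3) 1-8(w=1) 2-5(w=8)

step 1: add edge 1-8 (w=1); MST = {1-8(w=1)}
step 2: add edge 1-5 (w=3); MST = {1-5(w=3) 1-8(w=1)}
step 3: add edge 2-5 (w=8); MST = {1-5(w=3) 1-8(w=1) 2-5(w=8)}
step 4: add edge 0-2 (w=3); MST = {0-2(w=3) 1-5(w=3) 1-8(w=1) 2-5(w=8)}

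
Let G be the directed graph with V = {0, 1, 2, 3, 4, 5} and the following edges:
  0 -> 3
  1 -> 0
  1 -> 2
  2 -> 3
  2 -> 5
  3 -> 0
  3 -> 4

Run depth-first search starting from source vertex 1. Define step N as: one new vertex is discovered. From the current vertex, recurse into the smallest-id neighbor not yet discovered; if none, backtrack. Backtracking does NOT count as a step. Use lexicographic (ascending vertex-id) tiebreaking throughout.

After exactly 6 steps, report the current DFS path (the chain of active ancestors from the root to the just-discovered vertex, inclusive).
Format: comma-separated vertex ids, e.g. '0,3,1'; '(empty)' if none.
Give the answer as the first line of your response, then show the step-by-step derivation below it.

1,2,5

step 1: discover 1; path=1; order=1
step 2: discover 0; path=1>0; order=1,0
step 3: discover 3; path=1>0>3; order=1,0,3
step 4: discover 4; path=1>0>3>4; order=1,0,3,4
step 5: discover 2; path=1>2; order=1,0,3,4,2
step 6: discover 5; path=1>2>5; order=1,0,3,4,2,5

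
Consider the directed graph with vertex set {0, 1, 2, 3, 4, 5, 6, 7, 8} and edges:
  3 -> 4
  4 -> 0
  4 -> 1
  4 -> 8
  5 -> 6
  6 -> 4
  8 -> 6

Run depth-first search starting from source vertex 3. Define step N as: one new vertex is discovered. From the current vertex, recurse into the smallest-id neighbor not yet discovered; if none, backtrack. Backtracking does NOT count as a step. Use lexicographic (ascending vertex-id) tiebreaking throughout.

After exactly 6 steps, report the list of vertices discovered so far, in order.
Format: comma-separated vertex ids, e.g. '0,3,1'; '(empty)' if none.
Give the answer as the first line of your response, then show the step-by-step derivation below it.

3,4,0,1,8,6

step 1: discover 3; path=3; order=3
step 2: discover 4; path=3>4; order=3,4
step 3: discover 0; path=3>4>0; order=3,4,0
step 4: discover 1; path=3>4>1; order=3,4,0,1
step 5: discover 8; path=3>4>8; order=3,4,0,1,8
step 6: discover 6; path=3>4>8>6; order=3,4,0,1,8,6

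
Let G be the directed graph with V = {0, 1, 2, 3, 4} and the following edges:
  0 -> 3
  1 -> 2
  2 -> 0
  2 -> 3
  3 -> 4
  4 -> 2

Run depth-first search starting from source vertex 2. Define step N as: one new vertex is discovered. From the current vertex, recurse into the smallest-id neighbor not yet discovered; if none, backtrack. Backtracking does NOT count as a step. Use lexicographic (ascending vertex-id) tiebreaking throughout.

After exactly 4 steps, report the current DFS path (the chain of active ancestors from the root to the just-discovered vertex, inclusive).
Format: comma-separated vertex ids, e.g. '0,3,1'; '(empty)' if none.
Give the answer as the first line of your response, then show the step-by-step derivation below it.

2,0,3,4

step 1: discover 2; path=2; order=2
step 2: discover 0; path=2>0; order=2,0
step 3: discover 3; path=2>0>3; order=2,0,3
step 4: discover 4; path=2>0>3>4; order=2,0,3,4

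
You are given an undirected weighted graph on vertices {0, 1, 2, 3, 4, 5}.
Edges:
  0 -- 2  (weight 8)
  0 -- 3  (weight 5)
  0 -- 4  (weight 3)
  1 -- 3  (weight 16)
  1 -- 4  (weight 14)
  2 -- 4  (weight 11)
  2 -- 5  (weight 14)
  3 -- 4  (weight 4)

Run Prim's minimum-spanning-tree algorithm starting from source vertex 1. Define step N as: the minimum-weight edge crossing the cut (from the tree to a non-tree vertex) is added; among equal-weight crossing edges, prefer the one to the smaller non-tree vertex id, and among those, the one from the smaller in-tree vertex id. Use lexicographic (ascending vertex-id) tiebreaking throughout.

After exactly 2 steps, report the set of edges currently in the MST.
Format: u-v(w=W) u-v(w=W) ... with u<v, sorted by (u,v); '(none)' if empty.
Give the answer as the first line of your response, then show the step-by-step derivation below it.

0-4(w=3) 1-4(w=14)

step 1: add edge 1-4 (w=14); MST = {1-4(w=14)}
step 2: add edge 0-4 (w=3); MST = {0-4(w=3) 1-4(w=14)}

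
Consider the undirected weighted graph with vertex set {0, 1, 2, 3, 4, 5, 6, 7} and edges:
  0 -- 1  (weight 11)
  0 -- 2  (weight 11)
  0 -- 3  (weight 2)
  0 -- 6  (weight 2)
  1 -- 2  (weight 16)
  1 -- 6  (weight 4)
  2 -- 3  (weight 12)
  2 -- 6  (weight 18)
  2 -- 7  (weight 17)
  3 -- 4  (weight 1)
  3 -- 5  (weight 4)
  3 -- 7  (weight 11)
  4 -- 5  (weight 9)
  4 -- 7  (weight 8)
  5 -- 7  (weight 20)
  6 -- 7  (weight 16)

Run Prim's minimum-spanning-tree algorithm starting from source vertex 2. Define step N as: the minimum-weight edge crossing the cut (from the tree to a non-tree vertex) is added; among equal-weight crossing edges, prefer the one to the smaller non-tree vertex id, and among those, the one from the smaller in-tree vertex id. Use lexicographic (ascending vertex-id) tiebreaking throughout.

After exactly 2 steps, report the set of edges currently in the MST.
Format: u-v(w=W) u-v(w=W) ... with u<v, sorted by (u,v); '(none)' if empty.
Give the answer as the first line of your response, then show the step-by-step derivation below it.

0-2(w=11) 0-3(w=2)

step 1: add edge 0-2 (w=11); MST = {0-2(w=11)}
step 2: add edge 0-3 (w=2); MST = {0-2(w=11) 0-3(w=2)}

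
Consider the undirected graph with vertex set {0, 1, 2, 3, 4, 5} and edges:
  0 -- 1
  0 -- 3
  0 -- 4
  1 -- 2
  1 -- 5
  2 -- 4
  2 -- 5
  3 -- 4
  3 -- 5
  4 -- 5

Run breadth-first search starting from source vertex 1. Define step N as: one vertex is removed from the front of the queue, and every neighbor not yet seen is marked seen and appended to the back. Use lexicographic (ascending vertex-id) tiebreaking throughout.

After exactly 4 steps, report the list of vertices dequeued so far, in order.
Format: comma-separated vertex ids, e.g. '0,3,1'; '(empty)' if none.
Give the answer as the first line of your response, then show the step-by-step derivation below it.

1,0,2,5

step 1: dequeue 1; queue=[0,2,5]; order=1
step 2: dequeue 0; queue=[2,5,3,4]; order=1,0
step 3: dequeue 2; queue=[5,3,4]; order=1,0,2
step 4: dequeue 5; queue=[3,4]; order=1,0,2,5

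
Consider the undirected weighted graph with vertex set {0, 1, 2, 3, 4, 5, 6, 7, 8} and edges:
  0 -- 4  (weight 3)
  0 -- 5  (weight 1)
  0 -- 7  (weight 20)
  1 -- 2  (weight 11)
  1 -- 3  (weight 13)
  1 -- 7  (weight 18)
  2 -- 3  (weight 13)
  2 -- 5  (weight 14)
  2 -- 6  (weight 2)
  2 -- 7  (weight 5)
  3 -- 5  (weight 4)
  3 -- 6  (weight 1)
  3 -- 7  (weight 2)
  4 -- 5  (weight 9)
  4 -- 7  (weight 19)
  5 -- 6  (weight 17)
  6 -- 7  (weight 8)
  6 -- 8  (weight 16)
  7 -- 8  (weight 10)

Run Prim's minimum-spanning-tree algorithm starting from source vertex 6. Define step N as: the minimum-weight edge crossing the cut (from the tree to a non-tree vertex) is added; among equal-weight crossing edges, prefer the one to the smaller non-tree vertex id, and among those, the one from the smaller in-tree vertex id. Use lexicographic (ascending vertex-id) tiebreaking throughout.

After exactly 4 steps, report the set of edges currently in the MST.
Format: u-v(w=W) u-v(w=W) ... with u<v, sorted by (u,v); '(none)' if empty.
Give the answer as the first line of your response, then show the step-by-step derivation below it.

2-6(w=2) 3-5(w=4) 3-6(w=1) 3-7(w=2)

step 1: add edge 3-6 (w=1); MST = {3-6(w=1)}
step 2: add edge 2-6 (w=2); MST = {2-6(w=2) 3-6(w=1)}
step 3: add edge 3-7 (w=2); MST = {2-6(w=2) 3-6(w=1) 3-7(w=2)}
step 4: add edge 3-5 (w=4); MST = {2-6(w=2) 3-5(w=4) 3-6(w=1) 3-7(w=2)}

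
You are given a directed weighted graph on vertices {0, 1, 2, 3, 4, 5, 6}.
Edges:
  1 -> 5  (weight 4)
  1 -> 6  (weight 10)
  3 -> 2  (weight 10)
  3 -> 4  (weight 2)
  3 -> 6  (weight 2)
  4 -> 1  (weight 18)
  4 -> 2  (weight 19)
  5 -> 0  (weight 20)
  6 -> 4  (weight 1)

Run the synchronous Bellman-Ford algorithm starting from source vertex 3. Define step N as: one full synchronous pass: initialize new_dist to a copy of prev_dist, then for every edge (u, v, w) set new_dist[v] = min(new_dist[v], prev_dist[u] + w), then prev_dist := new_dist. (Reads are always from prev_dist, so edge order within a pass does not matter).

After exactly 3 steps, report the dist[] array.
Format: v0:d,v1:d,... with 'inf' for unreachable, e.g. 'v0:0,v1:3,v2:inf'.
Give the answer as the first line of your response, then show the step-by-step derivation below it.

v0:inf,v1:20,v2:10,v3:0,v4:2,v5:24,v6:2

step 1: dist = v0:inf,v1:inf,v2:10,v3:0,v4:2,v5:inf,v6:2
step 2: dist = v0:inf,v1:20,v2:10,v3:0,v4:2,v5:inf,v6:2
step 3: dist = v0:inf,v1:20,v2:10,v3:0,v4:2,v5:24,v6:2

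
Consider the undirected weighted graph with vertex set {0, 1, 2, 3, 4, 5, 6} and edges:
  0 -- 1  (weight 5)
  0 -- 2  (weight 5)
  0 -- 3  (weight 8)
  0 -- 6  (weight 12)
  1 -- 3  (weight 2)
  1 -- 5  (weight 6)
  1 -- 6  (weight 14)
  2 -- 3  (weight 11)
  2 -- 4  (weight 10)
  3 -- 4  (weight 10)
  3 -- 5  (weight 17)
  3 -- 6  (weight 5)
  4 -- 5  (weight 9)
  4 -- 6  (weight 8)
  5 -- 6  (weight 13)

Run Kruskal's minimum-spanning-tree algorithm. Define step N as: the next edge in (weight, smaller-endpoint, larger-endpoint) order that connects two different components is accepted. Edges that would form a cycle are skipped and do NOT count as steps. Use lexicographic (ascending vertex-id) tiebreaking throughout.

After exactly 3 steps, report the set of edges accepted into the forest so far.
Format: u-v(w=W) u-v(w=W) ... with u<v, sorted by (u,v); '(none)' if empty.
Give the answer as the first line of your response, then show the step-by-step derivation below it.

0-1(w=5) 0-2(w=5) 1-3(w=2)

step 1: add edge 1-3 (w=2); MST = {1-3(w=2)}
step 2: add edge 0-1 (w=5); MST = {0-1(w=5) 1-3(w=2)}
step 3: add edge 0-2 (w=5); MST = {0-1(w=5) 0-2(w=5) 1-3(w=2)}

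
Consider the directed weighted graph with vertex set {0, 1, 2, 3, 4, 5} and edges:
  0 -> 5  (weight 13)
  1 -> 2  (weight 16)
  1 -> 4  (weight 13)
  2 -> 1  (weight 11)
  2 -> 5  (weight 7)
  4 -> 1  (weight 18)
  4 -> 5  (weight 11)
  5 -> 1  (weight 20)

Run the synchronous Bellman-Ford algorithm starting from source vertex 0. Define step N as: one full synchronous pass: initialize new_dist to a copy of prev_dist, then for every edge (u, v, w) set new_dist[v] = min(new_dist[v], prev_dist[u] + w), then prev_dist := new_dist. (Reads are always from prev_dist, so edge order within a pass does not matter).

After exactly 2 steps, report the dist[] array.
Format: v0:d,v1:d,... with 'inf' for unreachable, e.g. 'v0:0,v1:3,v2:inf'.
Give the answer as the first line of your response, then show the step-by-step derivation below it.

v0:0,v1:33,v2:inf,v3:inf,v4:inf,v5:13

step 1: dist = v0:0,v1:inf,v2:inf,v3:inf,v4:inf,v5:13
step 2: dist = v0:0,v1:33,v2:inf,v3:inf,v4:inf,v5:13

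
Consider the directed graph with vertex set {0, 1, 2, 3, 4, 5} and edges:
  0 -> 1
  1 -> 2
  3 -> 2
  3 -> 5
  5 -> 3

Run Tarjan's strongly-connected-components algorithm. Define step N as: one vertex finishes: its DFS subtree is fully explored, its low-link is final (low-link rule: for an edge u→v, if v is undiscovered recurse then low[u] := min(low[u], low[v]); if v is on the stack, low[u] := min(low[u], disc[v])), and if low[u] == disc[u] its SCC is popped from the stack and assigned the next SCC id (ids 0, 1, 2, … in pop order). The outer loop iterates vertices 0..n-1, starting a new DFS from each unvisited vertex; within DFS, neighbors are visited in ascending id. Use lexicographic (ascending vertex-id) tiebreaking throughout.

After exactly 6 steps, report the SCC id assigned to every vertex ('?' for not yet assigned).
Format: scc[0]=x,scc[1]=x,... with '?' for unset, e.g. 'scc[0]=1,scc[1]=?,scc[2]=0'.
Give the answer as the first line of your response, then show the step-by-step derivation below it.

scc[0]=2,scc[1]=1,scc[2]=0,scc[3]=3,scc[4]=4,scc[5]=3

step 1: low=(low[0]=0,low[1]=1,low[2]=2,low[3]=?,low[4]=?,low[5]=?); scc=(scc[0]=?,scc[1]=?,scc[2]=0,scc[3]=?,scc[4]=?,scc[5]=?)
step 2: low=(low[0]=0,low[1]=1,low[2]=2,low[3]=?,low[4]=?,low[5]=?); scc=(scc[0]=?,scc[1]=1,scc[2]=0,scc[3]=?,scc[4]=?,scc[5]=?)
step 3: low=(low[0]=0,low[1]=1,low[2]=2,low[3]=?,low[4]=?,low[5]=?); scc=(scc[0]=2,scc[1]=1,scc[2]=0,scc[3]=?,scc[4]=?,scc[5]=?)
step 4: low=(low[0]=0,low[1]=1,low[2]=2,low[3]=3,low[4]=?,low[5]=3); scc=(scc[0]=2,scc[1]=1,scc[2]=0,scc[3]=?,scc[4]=?,scc[5]=?)
step 5: low=(low[0]=0,low[1]=1,low[2]=2,low[3]=3,low[4]=?,low[5]=3); scc=(scc[0]=2,scc[1]=1,scc[2]=0,scc[3]=3,scc[4]=?,scc[5]=3)
step 6: low=(low[0]=0,low[1]=1,low[2]=2,low[3]=3,low[4]=5,low[5]=3); scc=(scc[0]=2,scc[1]=1,scc[2]=0,scc[3]=3,scc[4]=4,scc[5]=3)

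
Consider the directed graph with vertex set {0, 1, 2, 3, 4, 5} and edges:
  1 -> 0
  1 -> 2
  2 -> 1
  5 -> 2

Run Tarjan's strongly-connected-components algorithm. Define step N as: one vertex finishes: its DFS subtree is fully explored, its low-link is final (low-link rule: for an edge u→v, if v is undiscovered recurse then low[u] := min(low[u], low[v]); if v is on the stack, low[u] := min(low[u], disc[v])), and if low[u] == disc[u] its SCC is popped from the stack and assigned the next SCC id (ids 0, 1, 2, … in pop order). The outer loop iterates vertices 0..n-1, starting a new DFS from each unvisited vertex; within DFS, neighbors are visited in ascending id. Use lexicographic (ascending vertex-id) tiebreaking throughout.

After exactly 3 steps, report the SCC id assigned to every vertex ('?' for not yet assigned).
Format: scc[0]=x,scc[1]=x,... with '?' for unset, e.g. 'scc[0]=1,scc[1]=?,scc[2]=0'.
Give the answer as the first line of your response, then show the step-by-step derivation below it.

scc[0]=0,scc[1]=1,scc[2]=1,scc[3]=?,scc[4]=?,scc[5]=?

step 1: low=(low[0]=0,low[1]=?,low[2]=?,low[3]=?,low[4]=?,low[5]=?); scc=(scc[0]=0,scc[1]=?,scc[2]=?,scc[3]=?,scc[4]=?,scc[5]=?)
step 2: low=(low[0]=0,low[1]=1,low[2]=1,low[3]=?,low[4]=?,low[5]=?); scc=(scc[0]=0,scc[1]=?,scc[2]=?,scc[3]=?,scc[4]=?,scc[5]=?)
step 3: low=(low[0]=0,low[1]=1,low[2]=1,low[3]=?,low[4]=?,low[5]=?); scc=(scc[0]=0,scc[1]=1,scc[2]=1,scc[3]=?,scc[4]=?,scc[5]=?)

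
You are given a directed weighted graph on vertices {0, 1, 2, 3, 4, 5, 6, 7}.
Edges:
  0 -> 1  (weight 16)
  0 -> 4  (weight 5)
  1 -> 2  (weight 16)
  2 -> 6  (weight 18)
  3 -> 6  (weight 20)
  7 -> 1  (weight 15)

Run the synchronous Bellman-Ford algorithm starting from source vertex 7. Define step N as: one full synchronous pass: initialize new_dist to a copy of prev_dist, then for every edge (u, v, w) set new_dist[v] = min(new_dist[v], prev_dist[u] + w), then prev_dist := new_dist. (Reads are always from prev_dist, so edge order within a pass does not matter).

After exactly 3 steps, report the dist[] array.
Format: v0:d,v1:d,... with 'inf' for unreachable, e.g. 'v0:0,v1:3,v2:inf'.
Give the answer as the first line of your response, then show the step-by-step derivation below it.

v0:inf,v1:15,v2:31,v3:inf,v4:inf,v5:inf,v6:49,v7:0

step 1: dist = v0:inf,v1:15,v2:inf,v3:inf,v4:inf,v5:inf,v6:inf,v7:0
step 2: dist = v0:inf,v1:15,v2:31,v3:inf,v4:inf,v5:inf,v6:inf,v7:0
step 3: dist = v0:inf,v1:15,v2:31,v3:inf,v4:inf,v5:inf,v6:49,v7:0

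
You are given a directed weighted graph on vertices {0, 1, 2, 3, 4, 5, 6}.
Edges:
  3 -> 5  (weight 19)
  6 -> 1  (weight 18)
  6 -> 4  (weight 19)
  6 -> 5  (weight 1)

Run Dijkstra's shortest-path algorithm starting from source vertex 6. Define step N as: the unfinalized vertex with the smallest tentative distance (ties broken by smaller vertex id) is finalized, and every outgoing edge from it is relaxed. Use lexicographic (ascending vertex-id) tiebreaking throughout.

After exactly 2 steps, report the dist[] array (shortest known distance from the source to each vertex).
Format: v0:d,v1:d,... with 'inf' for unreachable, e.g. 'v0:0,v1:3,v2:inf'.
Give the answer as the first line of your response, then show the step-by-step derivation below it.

v0:inf,v1:18,v2:inf,v3:inf,v4:19,v5:1,v6:0

step 1: dist = v0:inf,v1:18,v2:inf,v3:inf,v4:19,v5:1,v6:0
step 2: dist = v0:inf,v1:18,v2:inf,v3:inf,v4:19,v5:1,v6:0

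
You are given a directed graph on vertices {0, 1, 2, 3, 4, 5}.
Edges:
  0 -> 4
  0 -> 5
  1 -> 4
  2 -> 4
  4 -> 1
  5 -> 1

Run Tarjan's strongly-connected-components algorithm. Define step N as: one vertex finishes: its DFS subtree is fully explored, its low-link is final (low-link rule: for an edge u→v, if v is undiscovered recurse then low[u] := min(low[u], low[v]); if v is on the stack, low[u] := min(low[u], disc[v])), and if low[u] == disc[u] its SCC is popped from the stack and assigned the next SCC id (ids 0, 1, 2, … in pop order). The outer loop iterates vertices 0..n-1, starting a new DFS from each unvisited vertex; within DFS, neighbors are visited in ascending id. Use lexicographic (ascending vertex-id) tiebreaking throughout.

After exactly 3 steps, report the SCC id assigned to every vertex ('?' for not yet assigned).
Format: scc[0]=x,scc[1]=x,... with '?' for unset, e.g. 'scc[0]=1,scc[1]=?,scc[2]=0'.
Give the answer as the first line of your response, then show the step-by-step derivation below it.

scc[0]=?,scc[1]=0,scc[2]=?,scc[3]=?,scc[4]=0,scc[5]=1

step 1: low=(low[0]=0,low[1]=1,low[2]=?,low[3]=?,low[4]=1,low[5]=?); scc=(scc[0]=?,scc[1]=?,scc[2]=?,scc[3]=?,scc[4]=?,scc[5]=?)
step 2: low=(low[0]=0,low[1]=1,low[2]=?,low[3]=?,low[4]=1,low[5]=?); scc=(scc[0]=?,scc[1]=0,scc[2]=?,scc[3]=?,scc[4]=0,scc[5]=?)
step 3: low=(low[0]=0,low[1]=1,low[2]=?,low[3]=?,low[4]=1,low[5]=3); scc=(scc[0]=?,scc[1]=0,scc[2]=?,scc[3]=?,scc[4]=0,scc[5]=1)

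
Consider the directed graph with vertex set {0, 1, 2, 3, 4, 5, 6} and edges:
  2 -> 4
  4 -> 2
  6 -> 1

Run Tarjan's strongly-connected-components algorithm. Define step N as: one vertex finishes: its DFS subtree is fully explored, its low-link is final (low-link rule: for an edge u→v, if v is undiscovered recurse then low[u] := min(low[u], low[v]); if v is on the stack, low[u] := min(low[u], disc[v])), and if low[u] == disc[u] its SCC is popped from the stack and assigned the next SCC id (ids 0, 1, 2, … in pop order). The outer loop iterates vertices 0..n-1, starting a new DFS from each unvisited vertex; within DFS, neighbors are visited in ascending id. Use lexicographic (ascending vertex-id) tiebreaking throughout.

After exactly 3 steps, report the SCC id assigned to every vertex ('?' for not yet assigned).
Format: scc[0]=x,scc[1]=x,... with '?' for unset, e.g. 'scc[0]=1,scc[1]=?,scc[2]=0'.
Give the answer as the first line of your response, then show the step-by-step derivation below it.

scc[0]=0,scc[1]=1,scc[2]=?,scc[3]=?,scc[4]=?,scc[5]=?,scc[6]=?

step 1: low=(low[0]=0,low[1]=?,low[2]=?,low[3]=?,low[4]=?,low[5]=?,low[6]=?); scc=(scc[0]=0,scc[1]=?,scc[2]=?,scc[3]=?,scc[4]=?,scc[5]=?,scc[6]=?)
step 2: low=(low[0]=0,low[1]=1,low[2]=?,low[3]=?,low[4]=?,low[5]=?,low[6]=?); scc=(scc[0]=0,scc[1]=1,scc[2]=?,scc[3]=?,scc[4]=?,scc[5]=?,scc[6]=?)
step 3: low=(low[0]=0,low[1]=1,low[2]=2,low[3]=?,low[4]=2,low[5]=?,low[6]=?); scc=(scc[0]=0,scc[1]=1,scc[2]=?,scc[3]=?,scc[4]=?,scc[5]=?,scc[6]=?)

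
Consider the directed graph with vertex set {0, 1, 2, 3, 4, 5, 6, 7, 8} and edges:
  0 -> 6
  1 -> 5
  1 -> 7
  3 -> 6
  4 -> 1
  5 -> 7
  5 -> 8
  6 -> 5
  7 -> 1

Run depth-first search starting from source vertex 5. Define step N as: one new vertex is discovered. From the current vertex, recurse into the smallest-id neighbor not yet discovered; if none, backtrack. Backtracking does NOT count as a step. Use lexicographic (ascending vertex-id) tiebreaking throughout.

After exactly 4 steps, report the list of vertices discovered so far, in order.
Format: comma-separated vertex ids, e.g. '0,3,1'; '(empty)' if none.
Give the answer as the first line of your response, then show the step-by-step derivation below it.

5,7,1,8

step 1: discover 5; path=5; order=5
step 2: discover 7; path=5>7; order=5,7
step 3: discover 1; path=5>7>1; order=5,7,1
step 4: discover 8; path=5>8; order=5,7,1,8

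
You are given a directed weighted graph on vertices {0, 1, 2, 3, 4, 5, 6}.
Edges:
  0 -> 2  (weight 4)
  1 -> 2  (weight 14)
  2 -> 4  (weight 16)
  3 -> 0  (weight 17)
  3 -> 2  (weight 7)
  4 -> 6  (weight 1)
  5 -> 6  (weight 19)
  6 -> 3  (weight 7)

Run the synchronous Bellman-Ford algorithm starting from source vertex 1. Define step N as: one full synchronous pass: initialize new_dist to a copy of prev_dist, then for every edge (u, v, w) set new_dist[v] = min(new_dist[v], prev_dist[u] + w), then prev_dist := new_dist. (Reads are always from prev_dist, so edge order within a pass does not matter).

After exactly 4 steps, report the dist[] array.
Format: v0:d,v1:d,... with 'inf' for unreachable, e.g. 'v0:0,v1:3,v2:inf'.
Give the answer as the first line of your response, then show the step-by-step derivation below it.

v0:inf,v1:0,v2:14,v3:38,v4:30,v5:inf,v6:31

step 1: dist = v0:inf,v1:0,v2:14,v3:inf,v4:inf,v5:inf,v6:inf
step 2: dist = v0:inf,v1:0,v2:14,v3:inf,v4:30,v5:inf,v6:inf
step 3: dist = v0:inf,v1:0,v2:14,v3:inf,v4:30,v5:inf,v6:31
step 4: dist = v0:inf,v1:0,v2:14,v3:38,v4:30,v5:inf,v6:31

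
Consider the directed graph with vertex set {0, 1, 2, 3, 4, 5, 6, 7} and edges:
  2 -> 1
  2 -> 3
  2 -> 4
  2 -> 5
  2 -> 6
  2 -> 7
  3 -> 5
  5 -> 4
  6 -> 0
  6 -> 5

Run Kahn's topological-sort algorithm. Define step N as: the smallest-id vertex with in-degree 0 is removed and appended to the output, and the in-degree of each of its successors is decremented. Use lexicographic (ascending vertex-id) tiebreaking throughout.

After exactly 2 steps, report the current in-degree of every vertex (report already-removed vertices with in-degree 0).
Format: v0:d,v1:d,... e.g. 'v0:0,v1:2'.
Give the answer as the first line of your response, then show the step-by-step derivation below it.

v0:1,v1:0,v2:0,v3:0,v4:1,v5:2,v6:0,v7:0

step 1: output 2; order=[2]; indeg=(1,0,0,0,1,2,0,0)
step 2: output 1; order=[2,1]; indeg=(1,0,0,0,1,2,0,0)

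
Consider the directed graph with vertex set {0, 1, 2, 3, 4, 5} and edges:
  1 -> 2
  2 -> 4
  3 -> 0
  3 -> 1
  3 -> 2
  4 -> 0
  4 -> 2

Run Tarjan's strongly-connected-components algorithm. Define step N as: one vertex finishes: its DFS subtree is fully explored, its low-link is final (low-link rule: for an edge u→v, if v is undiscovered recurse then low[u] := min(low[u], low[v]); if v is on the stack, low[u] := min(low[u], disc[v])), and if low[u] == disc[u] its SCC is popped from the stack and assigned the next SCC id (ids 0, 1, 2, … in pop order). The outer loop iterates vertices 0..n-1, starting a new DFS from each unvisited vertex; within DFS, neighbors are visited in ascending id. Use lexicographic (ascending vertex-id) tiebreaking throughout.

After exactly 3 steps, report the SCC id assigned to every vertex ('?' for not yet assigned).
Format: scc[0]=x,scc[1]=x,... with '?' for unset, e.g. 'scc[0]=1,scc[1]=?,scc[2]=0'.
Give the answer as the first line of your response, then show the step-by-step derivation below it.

scc[0]=0,scc[1]=?,scc[2]=1,scc[3]=?,scc[4]=1,scc[5]=?

step 1: low=(low[0]=0,low[1]=?,low[2]=?,low[3]=?,low[4]=?,low[5]=?); scc=(scc[0]=0,scc[1]=?,scc[2]=?,scc[3]=?,scc[4]=?,scc[5]=?)
step 2: low=(low[0]=0,low[1]=1,low[2]=2,low[3]=?,low[4]=2,low[5]=?); scc=(scc[0]=0,scc[1]=?,scc[2]=?,scc[3]=?,scc[4]=?,scc[5]=?)
step 3: low=(low[0]=0,low[1]=1,low[2]=2,low[3]=?,low[4]=2,low[5]=?); scc=(scc[0]=0,scc[1]=?,scc[2]=1,scc[3]=?,scc[4]=1,scc[5]=?)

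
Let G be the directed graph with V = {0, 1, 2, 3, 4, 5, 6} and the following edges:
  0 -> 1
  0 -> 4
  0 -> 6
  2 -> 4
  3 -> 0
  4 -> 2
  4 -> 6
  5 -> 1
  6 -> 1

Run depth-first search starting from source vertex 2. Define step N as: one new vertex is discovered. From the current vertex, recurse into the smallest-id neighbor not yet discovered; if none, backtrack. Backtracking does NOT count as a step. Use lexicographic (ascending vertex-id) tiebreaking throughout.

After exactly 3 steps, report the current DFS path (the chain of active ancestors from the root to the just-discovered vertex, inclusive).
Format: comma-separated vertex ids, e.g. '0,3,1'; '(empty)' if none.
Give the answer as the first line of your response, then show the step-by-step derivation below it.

2,4,6

step 1: discover 2; path=2; order=2
step 2: discover 4; path=2>4; order=2,4
step 3: discover 6; path=2>4>6; order=2,4,6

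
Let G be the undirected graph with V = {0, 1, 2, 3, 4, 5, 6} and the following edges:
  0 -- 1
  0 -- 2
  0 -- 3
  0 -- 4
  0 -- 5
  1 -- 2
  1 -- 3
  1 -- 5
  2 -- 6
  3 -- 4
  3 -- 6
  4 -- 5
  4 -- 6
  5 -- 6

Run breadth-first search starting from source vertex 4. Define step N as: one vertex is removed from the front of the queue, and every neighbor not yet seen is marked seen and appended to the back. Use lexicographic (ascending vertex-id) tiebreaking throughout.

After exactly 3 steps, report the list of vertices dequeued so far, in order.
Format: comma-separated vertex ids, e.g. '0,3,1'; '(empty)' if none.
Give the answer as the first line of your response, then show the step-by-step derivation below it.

4,0,3

step 1: dequeue 4; queue=[0,3,5,6]; order=4
step 2: dequeue 0; queue=[3,5,6,1,2]; order=4,0
step 3: dequeue 3; queue=[5,6,1,2]; order=4,0,3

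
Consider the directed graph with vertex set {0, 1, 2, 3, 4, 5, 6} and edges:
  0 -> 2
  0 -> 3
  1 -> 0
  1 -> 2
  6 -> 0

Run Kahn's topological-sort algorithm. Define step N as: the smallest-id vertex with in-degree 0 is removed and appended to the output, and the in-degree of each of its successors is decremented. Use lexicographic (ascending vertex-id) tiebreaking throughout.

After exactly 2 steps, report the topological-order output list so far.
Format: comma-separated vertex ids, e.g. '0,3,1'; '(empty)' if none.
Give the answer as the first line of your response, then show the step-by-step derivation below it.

1,4

step 1: output 1; order=[1]; indeg=(1,0,1,1,0,0,0)
step 2: output 4; order=[1,4]; indeg=(1,0,1,1,0,0,0)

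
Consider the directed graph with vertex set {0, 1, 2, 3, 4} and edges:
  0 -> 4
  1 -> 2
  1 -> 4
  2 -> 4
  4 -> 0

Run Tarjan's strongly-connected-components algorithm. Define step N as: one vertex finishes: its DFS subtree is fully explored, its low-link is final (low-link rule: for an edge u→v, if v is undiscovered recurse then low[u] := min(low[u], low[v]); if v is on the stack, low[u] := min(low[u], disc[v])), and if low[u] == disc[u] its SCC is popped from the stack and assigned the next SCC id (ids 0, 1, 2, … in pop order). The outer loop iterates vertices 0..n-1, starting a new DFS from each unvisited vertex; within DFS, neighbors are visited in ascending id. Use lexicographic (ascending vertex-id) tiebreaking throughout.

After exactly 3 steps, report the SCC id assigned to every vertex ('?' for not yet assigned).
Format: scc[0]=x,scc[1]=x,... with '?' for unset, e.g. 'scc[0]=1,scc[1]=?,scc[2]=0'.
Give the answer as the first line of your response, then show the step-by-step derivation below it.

scc[0]=0,scc[1]=?,scc[2]=1,scc[3]=?,scc[4]=0

step 1: low=(low[0]=0,low[1]=?,low[2]=?,low[3]=?,low[4]=0); scc=(scc[0]=?,scc[1]=?,scc[2]=?,scc[3]=?,scc[4]=?)
step 2: low=(low[0]=0,low[1]=?,low[2]=?,low[3]=?,low[4]=0); scc=(scc[0]=0,scc[1]=?,scc[2]=?,scc[3]=?,scc[4]=0)
step 3: low=(low[0]=0,low[1]=2,low[2]=3,low[3]=?,low[4]=0); scc=(scc[0]=0,scc[1]=?,scc[2]=1,scc[3]=?,scc[4]=0)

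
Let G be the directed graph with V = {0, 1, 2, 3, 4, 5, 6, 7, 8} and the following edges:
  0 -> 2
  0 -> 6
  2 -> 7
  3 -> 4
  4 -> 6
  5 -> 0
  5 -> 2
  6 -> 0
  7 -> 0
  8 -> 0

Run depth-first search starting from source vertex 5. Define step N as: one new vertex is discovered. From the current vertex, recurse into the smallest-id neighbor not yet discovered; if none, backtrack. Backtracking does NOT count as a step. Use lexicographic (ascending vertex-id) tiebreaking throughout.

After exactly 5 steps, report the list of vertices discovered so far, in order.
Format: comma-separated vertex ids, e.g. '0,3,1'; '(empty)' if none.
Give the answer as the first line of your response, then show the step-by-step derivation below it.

5,0,2,7,6

step 1: discover 5; path=5; order=5
step 2: discover 0; path=5>0; order=5,0
step 3: discover 2; path=5>0>2; order=5,0,2
step 4: discover 7; path=5>0>2>7; order=5,0,2,7
step 5: discover 6; path=5>0>6; order=5,0,2,7,6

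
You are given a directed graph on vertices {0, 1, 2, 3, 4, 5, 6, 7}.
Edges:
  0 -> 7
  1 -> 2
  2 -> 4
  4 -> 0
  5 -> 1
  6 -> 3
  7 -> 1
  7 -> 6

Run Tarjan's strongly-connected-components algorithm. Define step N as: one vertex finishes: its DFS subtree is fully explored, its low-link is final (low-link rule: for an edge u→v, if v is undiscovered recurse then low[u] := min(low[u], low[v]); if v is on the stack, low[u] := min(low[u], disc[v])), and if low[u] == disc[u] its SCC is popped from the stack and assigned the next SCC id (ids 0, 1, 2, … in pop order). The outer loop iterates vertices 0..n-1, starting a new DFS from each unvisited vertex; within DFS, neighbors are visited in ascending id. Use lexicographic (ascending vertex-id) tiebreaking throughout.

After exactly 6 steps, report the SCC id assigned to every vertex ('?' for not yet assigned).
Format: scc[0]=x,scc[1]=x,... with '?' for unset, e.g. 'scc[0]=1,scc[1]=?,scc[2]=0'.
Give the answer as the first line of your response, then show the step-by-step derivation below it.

scc[0]=?,scc[1]=?,scc[2]=?,scc[3]=0,scc[4]=?,scc[5]=?,scc[6]=1,scc[7]=?

step 1: low=(low[0]=0,low[1]=2,low[2]=3,low[3]=?,low[4]=0,low[5]=?,low[6]=?,low[7]=1); scc=(scc[0]=?,scc[1]=?,scc[2]=?,scc[3]=?,scc[4]=?,scc[5]=?,scc[6]=?,scc[7]=?)
step 2: low=(low[0]=0,low[1]=2,low[2]=0,low[3]=?,low[4]=0,low[5]=?,low[6]=?,low[7]=1); scc=(scc[0]=?,scc[1]=?,scc[2]=?,scc[3]=?,scc[4]=?,scc[5]=?,scc[6]=?,scc[7]=?)
step 3: low=(low[0]=0,low[1]=0,low[2]=0,low[3]=?,low[4]=0,low[5]=?,low[6]=?,low[7]=1); scc=(scc[0]=?,scc[1]=?,scc[2]=?,scc[3]=?,scc[4]=?,scc[5]=?,scc[6]=?,scc[7]=?)
step 4: low=(low[0]=0,low[1]=0,low[2]=0,low[3]=6,low[4]=0,low[5]=?,low[6]=5,low[7]=0); scc=(scc[0]=?,scc[1]=?,scc[2]=?,scc[3]=0,scc[4]=?,scc[5]=?,scc[6]=?,scc[7]=?)
step 5: low=(low[0]=0,low[1]=0,low[2]=0,low[3]=6,low[4]=0,low[5]=?,low[6]=5,low[7]=0); scc=(scc[0]=?,scc[1]=?,scc[2]=?,scc[3]=0,scc[4]=?,scc[5]=?,scc[6]=1,scc[7]=?)
step 6: low=(low[0]=0,low[1]=0,low[2]=0,low[3]=6,low[4]=0,low[5]=?,low[6]=5,low[7]=0); scc=(scc[0]=?,scc[1]=?,scc[2]=?,scc[3]=0,scc[4]=?,scc[5]=?,scc[6]=1,scc[7]=?)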